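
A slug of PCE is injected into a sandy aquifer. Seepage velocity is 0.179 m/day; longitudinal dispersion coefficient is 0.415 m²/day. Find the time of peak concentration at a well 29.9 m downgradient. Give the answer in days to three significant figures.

For the 1D instantaneous-source solution, setting ∂C/∂t = 0 at fixed x gives v²t² + 2Dt − x² = 0, so t = (√(D² + v²x²) − D)/v².
√(D² + v²x²) = √(0.415² + 0.179² × 29.9²) = 5.368; v² = 0.032041.
t = (5.368 − 0.415)/0.032041 = 155 days (vs. the pure-advection estimate x/v = 167 d).

155 days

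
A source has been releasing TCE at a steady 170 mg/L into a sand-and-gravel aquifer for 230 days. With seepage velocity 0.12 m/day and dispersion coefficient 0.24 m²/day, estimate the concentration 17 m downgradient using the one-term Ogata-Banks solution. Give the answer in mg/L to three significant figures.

143 mg/L

For a continuous step input, C/C₀ ≈ ½·erfc((x−vt)/(2√(Dt))).
vt = 0.12 × 230 = 27.6 m and 2√(Dt) = 2√(0.24 × 230) = 14.86 m.
Argument (x−vt)/(2√(Dt)) = (17 − 27.6)/14.86 = -0.7133; ½·erfc(-0.7133) = 0.8435.
C = 170 × 0.8435 = 143 mg/L.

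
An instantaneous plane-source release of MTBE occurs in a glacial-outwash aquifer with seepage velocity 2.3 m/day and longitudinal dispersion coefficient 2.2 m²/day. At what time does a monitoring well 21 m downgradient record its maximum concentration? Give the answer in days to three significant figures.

8.72 days

For the 1D instantaneous-source solution, setting ∂C/∂t = 0 at fixed x gives v²t² + 2Dt − x² = 0, so t = (√(D² + v²x²) − D)/v².
√(D² + v²x²) = √(2.2² + 2.3² × 21²) = 48.35; v² = 5.29.
t = (48.35 − 2.2)/5.29 = 8.72 days (vs. the pure-advection estimate x/v = 9.13 d).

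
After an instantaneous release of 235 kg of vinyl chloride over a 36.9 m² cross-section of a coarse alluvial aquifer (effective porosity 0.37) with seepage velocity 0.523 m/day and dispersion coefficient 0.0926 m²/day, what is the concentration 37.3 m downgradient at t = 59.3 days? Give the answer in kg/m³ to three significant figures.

0.343 kg/m³

For an instantaneous plane source, C(x,t) = M/(n_e·A·√(4πDt)) · exp(−(x−vt)²/(4Dt)), with n_e·A the pore (flow) area.
Plume center vt = 0.523 × 59.3 = 31.0139 m, so the well at 37.3 m is 6.2861 m downgradient of the peak.
√(4πDt) = 8.307 m, giving peak height M/(n_e·A·√(4πDt)) = 235/(0.37 × 36.9 × 8.307) = 2.072 kg/m³.
(x−vt)²/(4Dt) = (6.2861)²/(4 × 0.0926 × 59.3) = 1.799; exp(−1.799) = 0.1655.
C = 2.072 × 0.1655 = 0.343 kg/m³.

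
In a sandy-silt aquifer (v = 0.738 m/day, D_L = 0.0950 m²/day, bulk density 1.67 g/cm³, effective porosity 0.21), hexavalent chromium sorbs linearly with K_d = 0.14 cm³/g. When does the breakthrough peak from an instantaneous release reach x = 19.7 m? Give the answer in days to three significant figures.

56.0 days

Retardation factor R = 1 + ρ_b·K_d/n = 1 + 1.67 × 0.14/0.21 = 2.113.
Sorption retards both mechanisms: v_R = v/R = 0.3493 m/day, D_R = D/R = 0.04496 m²/day.
Peak time from v_R²t² + 2D_R t − x² = 0: t = (√(D_R² + v_R²x²) − D_R)/v_R².
√(D_R² + v_R²x²) = √(0.04496² + 0.3493² × 19.7²) = 6.881; v_R² = 0.1220.
t = (6.881 − 0.04496)/0.1220 = 56.0 days.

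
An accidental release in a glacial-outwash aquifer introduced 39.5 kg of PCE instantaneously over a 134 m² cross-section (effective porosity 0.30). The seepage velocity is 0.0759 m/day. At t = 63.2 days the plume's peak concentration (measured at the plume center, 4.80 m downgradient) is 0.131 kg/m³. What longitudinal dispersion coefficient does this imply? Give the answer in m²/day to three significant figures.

0.0708 m²/day

At the plume center C_max = M/(n_e·A·√(4πDt)), so D = M²/(4πt·(n_e·A·C_max)²).
n_e·A·C_max = 0.30 × 134 × 0.131 = 5.266 kg/m.
D = 39.5²/(4π × 63.2 × 5.266²) = 0.0708 m²/day.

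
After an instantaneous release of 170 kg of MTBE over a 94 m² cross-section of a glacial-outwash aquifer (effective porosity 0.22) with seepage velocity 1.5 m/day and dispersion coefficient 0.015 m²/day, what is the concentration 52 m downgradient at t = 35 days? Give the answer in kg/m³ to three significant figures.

For an instantaneous plane source, C(x,t) = M/(n_e·A·√(4πDt)) · exp(−(x−vt)²/(4Dt)), with n_e·A the pore (flow) area.
Plume center vt = 1.5 × 35 = 52.5 m, so the well at 52 m is 0.5 m upgradient of the peak.
√(4πDt) = 2.569 m, giving peak height M/(n_e·A·√(4πDt)) = 170/(0.22 × 94 × 2.569) = 3.200 kg/m³.
(x−vt)²/(4Dt) = (-0.5)²/(4 × 0.015 × 35) = 0.1190; exp(−0.1190) = 0.8878.
C = 3.200 × 0.8878 = 2.84 kg/m³.

2.84 kg/m³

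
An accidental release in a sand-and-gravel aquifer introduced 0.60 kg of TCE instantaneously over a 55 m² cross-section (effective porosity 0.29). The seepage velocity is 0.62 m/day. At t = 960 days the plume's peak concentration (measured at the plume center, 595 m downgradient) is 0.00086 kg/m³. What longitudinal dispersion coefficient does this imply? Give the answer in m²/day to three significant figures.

At the plume center C_max = M/(n_e·A·√(4πDt)), so D = M²/(4πt·(n_e·A·C_max)²).
n_e·A·C_max = 0.29 × 55 × 0.00086 = 0.01372 kg/m.
D = 0.60²/(4π × 960 × 0.01372²) = 0.159 m²/day.

0.159 m²/day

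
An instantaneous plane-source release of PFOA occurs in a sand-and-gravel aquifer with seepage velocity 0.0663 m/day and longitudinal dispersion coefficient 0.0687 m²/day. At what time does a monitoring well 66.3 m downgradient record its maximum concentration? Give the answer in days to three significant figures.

984 days

For the 1D instantaneous-source solution, setting ∂C/∂t = 0 at fixed x gives v²t² + 2Dt − x² = 0, so t = (√(D² + v²x²) − D)/v².
√(D² + v²x²) = √(0.0687² + 0.0663² × 66.3²) = 4.396; v² = 0.00439569.
t = (4.396 − 0.0687)/0.00439569 = 984 days (vs. the pure-advection estimate x/v = 1000 d).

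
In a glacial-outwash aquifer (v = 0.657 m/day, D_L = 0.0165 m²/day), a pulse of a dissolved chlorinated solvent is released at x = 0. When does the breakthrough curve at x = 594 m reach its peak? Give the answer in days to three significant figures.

904 days

For the 1D instantaneous-source solution, setting ∂C/∂t = 0 at fixed x gives v²t² + 2Dt − x² = 0, so t = (√(D² + v²x²) − D)/v².
√(D² + v²x²) = √(0.0165² + 0.657² × 594²) = 390.3; v² = 0.431649.
t = (390.3 − 0.0165)/0.431649 = 904 days (vs. the pure-advection estimate x/v = 904 d).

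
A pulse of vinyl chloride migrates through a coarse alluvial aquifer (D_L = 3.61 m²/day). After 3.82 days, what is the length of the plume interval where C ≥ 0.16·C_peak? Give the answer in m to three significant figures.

20.1 m

The plume is Gaussian with σ = √(2Dt) = √(2 × 3.61 × 3.82) = 5.252 m.
C/C_peak = exp(−Δx²/(2σ²)) = 0.16 ⇒ Δx = σ·√(−2 ln 0.16) = 5.252 × 1.914 = 10.05 m.
Width = 2Δx = 20.1 m.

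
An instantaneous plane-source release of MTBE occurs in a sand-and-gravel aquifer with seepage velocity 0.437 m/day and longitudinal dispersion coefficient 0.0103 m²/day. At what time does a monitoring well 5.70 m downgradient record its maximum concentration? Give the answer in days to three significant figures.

13.0 days

For the 1D instantaneous-source solution, setting ∂C/∂t = 0 at fixed x gives v²t² + 2Dt − x² = 0, so t = (√(D² + v²x²) − D)/v².
√(D² + v²x²) = √(0.0103² + 0.437² × 5.70²) = 2.491; v² = 0.190969.
t = (2.491 − 0.0103)/0.190969 = 13.0 days (vs. the pure-advection estimate x/v = 13.0 d).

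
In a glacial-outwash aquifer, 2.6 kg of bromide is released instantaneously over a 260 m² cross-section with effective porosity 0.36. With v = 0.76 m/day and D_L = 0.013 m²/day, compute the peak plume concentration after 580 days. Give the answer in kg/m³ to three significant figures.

0.00285 kg/m³

The peak of an instantaneous 1D plume sits at x = vt; there the Gaussian factor is 1 and C_max = M/(n_e·A·√(4πDt)), where n_e·A is the pore area the mass is dissolved in.
√(4πDt) = √(4π × 0.013 × 580) = 9.734 m, so C_max = 2.6/(0.36 × 260 × 9.734) = 0.00285 kg/m³.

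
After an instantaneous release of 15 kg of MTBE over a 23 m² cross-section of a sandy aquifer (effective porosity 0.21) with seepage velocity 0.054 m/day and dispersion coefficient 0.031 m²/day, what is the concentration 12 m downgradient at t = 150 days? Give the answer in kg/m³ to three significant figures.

0.179 kg/m³

For an instantaneous plane source, C(x,t) = M/(n_e·A·√(4πDt)) · exp(−(x−vt)²/(4Dt)), with n_e·A the pore (flow) area.
Plume center vt = 0.054 × 150 = 8.1 m, so the well at 12 m is 3.9 m downgradient of the peak.
√(4πDt) = 7.644 m, giving peak height M/(n_e·A·√(4πDt)) = 15/(0.21 × 23 × 7.644) = 0.4063 kg/m³.
(x−vt)²/(4Dt) = (3.9)²/(4 × 0.031 × 150) = 0.8177; exp(−0.8177) = 0.4414.
C = 0.4063 × 0.4414 = 0.179 kg/m³.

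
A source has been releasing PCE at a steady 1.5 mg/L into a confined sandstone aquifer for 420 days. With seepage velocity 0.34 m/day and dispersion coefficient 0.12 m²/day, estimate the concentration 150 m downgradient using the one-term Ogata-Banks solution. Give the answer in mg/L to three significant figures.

For a continuous step input, C/C₀ ≈ ½·erfc((x−vt)/(2√(Dt))).
vt = 0.34 × 420 = 142.8 m and 2√(Dt) = 2√(0.12 × 420) = 14.20 m.
Argument (x−vt)/(2√(Dt)) = (150 − 142.8)/14.20 = 0.5070; ½·erfc(0.5070) = 0.2367.
C = 1.5 × 0.2367 = 0.355 mg/L.

0.355 mg/L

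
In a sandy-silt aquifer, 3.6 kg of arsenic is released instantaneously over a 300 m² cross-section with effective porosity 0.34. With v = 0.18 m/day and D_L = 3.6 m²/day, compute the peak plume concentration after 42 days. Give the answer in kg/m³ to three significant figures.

The peak of an instantaneous 1D plume sits at x = vt; there the Gaussian factor is 1 and C_max = M/(n_e·A·√(4πDt)), where n_e·A is the pore area the mass is dissolved in.
√(4πDt) = √(4π × 3.6 × 42) = 43.59 m, so C_max = 3.6/(0.34 × 300 × 43.59) = 0.000810 kg/m³.

0.000810 kg/m³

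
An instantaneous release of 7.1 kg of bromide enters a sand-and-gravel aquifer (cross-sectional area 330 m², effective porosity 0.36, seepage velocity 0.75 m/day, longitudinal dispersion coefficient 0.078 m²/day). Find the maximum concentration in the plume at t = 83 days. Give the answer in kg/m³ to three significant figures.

The peak of an instantaneous 1D plume sits at x = vt; there the Gaussian factor is 1 and C_max = M/(n_e·A·√(4πDt)), where n_e·A is the pore area the mass is dissolved in.
√(4πDt) = √(4π × 0.078 × 83) = 9.020 m, so C_max = 7.1/(0.36 × 330 × 9.020) = 0.00663 kg/m³.

0.00663 kg/m³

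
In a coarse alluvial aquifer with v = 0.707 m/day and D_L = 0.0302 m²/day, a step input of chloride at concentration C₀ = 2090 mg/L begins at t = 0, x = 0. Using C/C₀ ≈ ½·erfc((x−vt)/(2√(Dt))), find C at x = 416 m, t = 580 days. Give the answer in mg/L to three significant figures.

330 mg/L

For a continuous step input, C/C₀ ≈ ½·erfc((x−vt)/(2√(Dt))).
vt = 0.707 × 580 = 410.06 m and 2√(Dt) = 2√(0.0302 × 580) = 8.370 m.
Argument (x−vt)/(2√(Dt)) = (416 − 410.06)/8.370 = 0.7097; ½·erfc(0.7097) = 0.1578.
C = 2090 × 0.1578 = 330 mg/L.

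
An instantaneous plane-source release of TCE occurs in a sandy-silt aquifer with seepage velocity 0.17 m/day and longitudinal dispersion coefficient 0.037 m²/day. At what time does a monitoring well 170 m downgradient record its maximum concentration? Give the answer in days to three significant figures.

999 days

For the 1D instantaneous-source solution, setting ∂C/∂t = 0 at fixed x gives v²t² + 2Dt − x² = 0, so t = (√(D² + v²x²) − D)/v².
√(D² + v²x²) = √(0.037² + 0.17² × 170²) = 28.90; v² = 0.0289.
t = (28.90 − 0.037)/0.0289 = 999 days (vs. the pure-advection estimate x/v = 1000 d).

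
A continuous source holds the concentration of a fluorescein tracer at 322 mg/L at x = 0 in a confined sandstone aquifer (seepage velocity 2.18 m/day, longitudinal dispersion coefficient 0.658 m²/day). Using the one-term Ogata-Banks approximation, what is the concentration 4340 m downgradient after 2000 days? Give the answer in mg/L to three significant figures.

For a continuous step input, C/C₀ ≈ ½·erfc((x−vt)/(2√(Dt))).
vt = 2.18 × 2000 = 4360 m and 2√(Dt) = 2√(0.658 × 2000) = 72.55 m.
Argument (x−vt)/(2√(Dt)) = (4340 − 4360)/72.55 = -0.2757; ½·erfc(-0.2757) = 0.6517.
C = 322 × 0.6517 = 210 mg/L.

210 mg/L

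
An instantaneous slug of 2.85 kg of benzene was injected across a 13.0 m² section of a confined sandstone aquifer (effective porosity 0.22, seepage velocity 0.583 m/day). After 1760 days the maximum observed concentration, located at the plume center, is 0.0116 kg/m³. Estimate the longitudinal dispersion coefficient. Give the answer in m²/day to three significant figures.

0.334 m²/day

At the plume center C_max = M/(n_e·A·√(4πDt)), so D = M²/(4πt·(n_e·A·C_max)²).
n_e·A·C_max = 0.22 × 13.0 × 0.0116 = 0.03318 kg/m.
D = 2.85²/(4π × 1760 × 0.03318²) = 0.334 m²/day.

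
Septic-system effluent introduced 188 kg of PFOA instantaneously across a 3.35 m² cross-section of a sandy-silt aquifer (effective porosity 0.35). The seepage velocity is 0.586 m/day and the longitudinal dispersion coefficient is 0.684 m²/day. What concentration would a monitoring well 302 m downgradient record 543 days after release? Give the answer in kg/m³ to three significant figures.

For an instantaneous plane source, C(x,t) = M/(n_e·A·√(4πDt)) · exp(−(x−vt)²/(4Dt)), with n_e·A the pore (flow) area.
Plume center vt = 0.586 × 543 = 318.198 m, so the well at 302 m is 16.198 m upgradient of the peak.
√(4πDt) = 68.32 m, giving peak height M/(n_e·A·√(4πDt)) = 188/(0.35 × 3.35 × 68.32) = 2.347 kg/m³.
(x−vt)²/(4Dt) = (-16.198)²/(4 × 0.684 × 543) = 0.1766; exp(−0.1766) = 0.8381.
C = 2.347 × 0.8381 = 1.97 kg/m³.

1.97 kg/m³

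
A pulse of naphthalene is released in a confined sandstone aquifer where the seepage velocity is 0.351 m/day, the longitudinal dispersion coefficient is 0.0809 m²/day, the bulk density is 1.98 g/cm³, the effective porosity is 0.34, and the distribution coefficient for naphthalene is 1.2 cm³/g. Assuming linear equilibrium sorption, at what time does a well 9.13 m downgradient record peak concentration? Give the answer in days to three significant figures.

Retardation factor R = 1 + ρ_b·K_d/n = 1 + 1.98 × 1.2/0.34 = 7.988.
Sorption retards both mechanisms: v_R = v/R = 0.04394 m/day, D_R = D/R = 0.01013 m²/day.
Peak time from v_R²t² + 2D_R t − x² = 0: t = (√(D_R² + v_R²x²) − D_R)/v_R².
√(D_R² + v_R²x²) = √(0.01013² + 0.04394² × 9.13²) = 0.4013; v_R² = 0.001931.
t = (0.4013 − 0.01013)/0.001931 = 203 days.

203 days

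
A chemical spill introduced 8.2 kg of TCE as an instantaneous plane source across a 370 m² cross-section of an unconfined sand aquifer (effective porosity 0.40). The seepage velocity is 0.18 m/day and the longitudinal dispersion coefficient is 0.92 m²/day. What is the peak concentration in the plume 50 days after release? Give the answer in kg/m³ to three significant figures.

The peak of an instantaneous 1D plume sits at x = vt; there the Gaussian factor is 1 and C_max = M/(n_e·A·√(4πDt)), where n_e·A is the pore area the mass is dissolved in.
√(4πDt) = √(4π × 0.92 × 50) = 24.04 m, so C_max = 8.2/(0.40 × 370 × 24.04) = 0.00230 kg/m³.

0.00230 kg/m³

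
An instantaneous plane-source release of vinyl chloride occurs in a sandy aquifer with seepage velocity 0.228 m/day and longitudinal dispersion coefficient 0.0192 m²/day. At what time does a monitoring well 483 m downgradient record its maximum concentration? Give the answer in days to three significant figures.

For the 1D instantaneous-source solution, setting ∂C/∂t = 0 at fixed x gives v²t² + 2Dt − x² = 0, so t = (√(D² + v²x²) − D)/v².
√(D² + v²x²) = √(0.0192² + 0.228² × 483²) = 110.1; v² = 0.051984.
t = (110.1 − 0.0192)/0.051984 = 2120 days (vs. the pure-advection estimate x/v = 2120 d).

2120 days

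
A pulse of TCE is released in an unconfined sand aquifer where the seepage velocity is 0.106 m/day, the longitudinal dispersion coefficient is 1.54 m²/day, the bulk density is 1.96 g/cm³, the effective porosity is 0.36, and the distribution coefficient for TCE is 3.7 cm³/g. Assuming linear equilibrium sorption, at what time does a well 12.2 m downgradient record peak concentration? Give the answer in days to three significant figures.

886 days

Retardation factor R = 1 + ρ_b·K_d/n = 1 + 1.96 × 3.7/0.36 = 21.14.
Sorption retards both mechanisms: v_R = v/R = 0.005014 m/day, D_R = D/R = 0.07285 m²/day.
Peak time from v_R²t² + 2D_R t − x² = 0: t = (√(D_R² + v_R²x²) − D_R)/v_R².
√(D_R² + v_R²x²) = √(0.07285² + 0.005014² × 12.2²) = 0.09513; v_R² = 2.514e-05.
t = (0.09513 − 0.07285)/2.514e-05 = 886 days.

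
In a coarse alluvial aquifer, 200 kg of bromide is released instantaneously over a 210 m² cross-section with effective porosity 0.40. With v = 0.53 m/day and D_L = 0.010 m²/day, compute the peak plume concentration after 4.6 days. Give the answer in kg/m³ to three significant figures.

3.13 kg/m³

The peak of an instantaneous 1D plume sits at x = vt; there the Gaussian factor is 1 and C_max = M/(n_e·A·√(4πDt)), where n_e·A is the pore area the mass is dissolved in.
√(4πDt) = √(4π × 0.010 × 4.6) = 0.7603 m, so C_max = 200/(0.40 × 210 × 0.7603) = 3.13 kg/m³.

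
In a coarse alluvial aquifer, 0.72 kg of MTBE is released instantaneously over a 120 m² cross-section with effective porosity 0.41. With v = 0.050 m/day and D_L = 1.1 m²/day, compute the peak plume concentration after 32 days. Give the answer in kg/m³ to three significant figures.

0.000696 kg/m³

The peak of an instantaneous 1D plume sits at x = vt; there the Gaussian factor is 1 and C_max = M/(n_e·A·√(4πDt)), where n_e·A is the pore area the mass is dissolved in.
√(4πDt) = √(4π × 1.1 × 32) = 21.03 m, so C_max = 0.72/(0.41 × 120 × 21.03) = 0.000696 kg/m³.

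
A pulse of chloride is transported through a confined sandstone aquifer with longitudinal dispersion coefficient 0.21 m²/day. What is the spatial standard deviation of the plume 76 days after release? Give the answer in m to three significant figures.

Dispersive spreading gives a Gaussian with σ² = 2Dt; advection only shifts the center.
σ = √(2 × 0.21 × 76) = 5.65 m.

5.65 m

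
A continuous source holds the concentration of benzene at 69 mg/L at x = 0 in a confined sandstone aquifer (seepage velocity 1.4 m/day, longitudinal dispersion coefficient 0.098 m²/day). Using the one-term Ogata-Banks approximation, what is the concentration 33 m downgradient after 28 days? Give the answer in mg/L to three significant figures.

For a continuous step input, C/C₀ ≈ ½·erfc((x−vt)/(2√(Dt))).
vt = 1.4 × 28 = 39.2 m and 2√(Dt) = 2√(0.098 × 28) = 3.313 m.
Argument (x−vt)/(2√(Dt)) = (33 − 39.2)/3.313 = -1.871; ½·erfc(-1.871) = 0.9959.
C = 69 × 0.9959 = 68.7 mg/L.

68.7 mg/L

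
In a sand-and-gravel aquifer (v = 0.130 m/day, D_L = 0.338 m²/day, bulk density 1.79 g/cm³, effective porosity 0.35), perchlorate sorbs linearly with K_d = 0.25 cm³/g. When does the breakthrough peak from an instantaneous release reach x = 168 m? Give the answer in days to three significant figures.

2900 days

Retardation factor R = 1 + ρ_b·K_d/n = 1 + 1.79 × 0.25/0.35 = 2.279.
Sorption retards both mechanisms: v_R = v/R = 0.05704 m/day, D_R = D/R = 0.1483 m²/day.
Peak time from v_R²t² + 2D_R t − x² = 0: t = (√(D_R² + v_R²x²) − D_R)/v_R².
√(D_R² + v_R²x²) = √(0.1483² + 0.05704² × 168²) = 9.584; v_R² = 0.003254.
t = (9.584 − 0.1483)/0.003254 = 2900 days.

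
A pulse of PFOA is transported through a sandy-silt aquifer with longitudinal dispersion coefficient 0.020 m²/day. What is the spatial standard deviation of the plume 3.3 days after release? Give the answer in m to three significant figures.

Dispersive spreading gives a Gaussian with σ² = 2Dt; advection only shifts the center.
σ = √(2 × 0.020 × 3.3) = 0.363 m.

0.363 m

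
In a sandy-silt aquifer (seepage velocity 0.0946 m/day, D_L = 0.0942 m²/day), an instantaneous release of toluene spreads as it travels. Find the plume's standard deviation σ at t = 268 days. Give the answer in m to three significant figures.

7.11 m

Dispersive spreading gives a Gaussian with σ² = 2Dt; advection only shifts the center.
σ = √(2 × 0.0942 × 268) = 7.11 m.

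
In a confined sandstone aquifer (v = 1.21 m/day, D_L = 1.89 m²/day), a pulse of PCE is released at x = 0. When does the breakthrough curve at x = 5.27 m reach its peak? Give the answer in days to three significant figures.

3.25 days

For the 1D instantaneous-source solution, setting ∂C/∂t = 0 at fixed x gives v²t² + 2Dt − x² = 0, so t = (√(D² + v²x²) − D)/v².
√(D² + v²x²) = √(1.89² + 1.21² × 5.27²) = 6.651; v² = 1.4641.
t = (6.651 − 1.89)/1.4641 = 3.25 days (vs. the pure-advection estimate x/v = 4.36 d).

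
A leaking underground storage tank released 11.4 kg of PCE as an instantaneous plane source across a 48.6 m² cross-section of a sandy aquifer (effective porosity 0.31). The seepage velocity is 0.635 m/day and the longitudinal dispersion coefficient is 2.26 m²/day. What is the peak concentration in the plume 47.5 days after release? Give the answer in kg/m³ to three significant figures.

0.0206 kg/m³

The peak of an instantaneous 1D plume sits at x = vt; there the Gaussian factor is 1 and C_max = M/(n_e·A·√(4πDt)), where n_e·A is the pore area the mass is dissolved in.
√(4πDt) = √(4π × 2.26 × 47.5) = 36.73 m, so C_max = 11.4/(0.31 × 48.6 × 36.73) = 0.0206 kg/m³.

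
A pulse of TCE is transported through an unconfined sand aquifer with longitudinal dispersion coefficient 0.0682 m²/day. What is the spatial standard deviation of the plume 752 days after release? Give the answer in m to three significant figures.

Dispersive spreading gives a Gaussian with σ² = 2Dt; advection only shifts the center.
σ = √(2 × 0.0682 × 752) = 10.1 m.

10.1 m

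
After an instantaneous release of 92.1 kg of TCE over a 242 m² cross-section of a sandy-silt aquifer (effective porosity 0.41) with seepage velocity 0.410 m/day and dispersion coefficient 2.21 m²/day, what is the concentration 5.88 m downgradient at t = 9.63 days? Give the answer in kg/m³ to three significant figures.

For an instantaneous plane source, C(x,t) = M/(n_e·A·√(4πDt)) · exp(−(x−vt)²/(4Dt)), with n_e·A the pore (flow) area.
Plume center vt = 0.410 × 9.63 = 3.9483 m, so the well at 5.88 m is 1.9317 m downgradient of the peak.
√(4πDt) = 16.35 m, giving peak height M/(n_e·A·√(4πDt)) = 92.1/(0.41 × 242 × 16.35) = 0.05677 kg/m³.
(x−vt)²/(4Dt) = (1.9317)²/(4 × 2.21 × 9.63) = 0.04383; exp(−0.04383) = 0.9571.
C = 0.05677 × 0.9571 = 0.0543 kg/m³.

0.0543 kg/m³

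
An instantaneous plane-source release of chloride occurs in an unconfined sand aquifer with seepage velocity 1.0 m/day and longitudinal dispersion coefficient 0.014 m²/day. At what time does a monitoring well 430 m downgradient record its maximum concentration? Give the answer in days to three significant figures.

For the 1D instantaneous-source solution, setting ∂C/∂t = 0 at fixed x gives v²t² + 2Dt − x² = 0, so t = (√(D² + v²x²) − D)/v².
√(D² + v²x²) = √(0.014² + 1.0² × 430²) = 430.0; v² = 1.
t = (430.0 − 0.014)/1 = 430 days (vs. the pure-advection estimate x/v = 430 d).

430 days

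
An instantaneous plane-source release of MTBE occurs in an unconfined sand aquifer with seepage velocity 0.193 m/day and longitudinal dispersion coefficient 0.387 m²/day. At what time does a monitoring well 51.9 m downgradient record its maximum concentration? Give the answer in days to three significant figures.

259 days

For the 1D instantaneous-source solution, setting ∂C/∂t = 0 at fixed x gives v²t² + 2Dt − x² = 0, so t = (√(D² + v²x²) − D)/v².
√(D² + v²x²) = √(0.387² + 0.193² × 51.9²) = 10.02; v² = 0.037249.
t = (10.02 − 0.387)/0.037249 = 259 days (vs. the pure-advection estimate x/v = 269 d).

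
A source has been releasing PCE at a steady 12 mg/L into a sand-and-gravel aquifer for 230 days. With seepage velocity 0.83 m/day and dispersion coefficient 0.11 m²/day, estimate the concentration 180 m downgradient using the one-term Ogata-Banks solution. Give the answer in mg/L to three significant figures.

11.2 mg/L

For a continuous step input, C/C₀ ≈ ½·erfc((x−vt)/(2√(Dt))).
vt = 0.83 × 230 = 190.9 m and 2√(Dt) = 2√(0.11 × 230) = 10.06 m.
Argument (x−vt)/(2√(Dt)) = (180 − 190.9)/10.06 = -1.083; ½·erfc(-1.083) = 0.9372.
C = 12 × 0.9372 = 11.2 mg/L.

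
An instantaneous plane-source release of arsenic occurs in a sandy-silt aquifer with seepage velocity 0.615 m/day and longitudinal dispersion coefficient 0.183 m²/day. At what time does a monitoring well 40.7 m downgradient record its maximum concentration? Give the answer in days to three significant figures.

For the 1D instantaneous-source solution, setting ∂C/∂t = 0 at fixed x gives v²t² + 2Dt − x² = 0, so t = (√(D² + v²x²) − D)/v².
√(D² + v²x²) = √(0.183² + 0.615² × 40.7²) = 25.03; v² = 0.378225.
t = (25.03 − 0.183)/0.378225 = 65.7 days (vs. the pure-advection estimate x/v = 66.2 d).

65.7 days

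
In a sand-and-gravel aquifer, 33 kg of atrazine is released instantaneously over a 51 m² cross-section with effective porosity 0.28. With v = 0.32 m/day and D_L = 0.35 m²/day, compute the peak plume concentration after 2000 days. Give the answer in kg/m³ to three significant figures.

The peak of an instantaneous 1D plume sits at x = vt; there the Gaussian factor is 1 and C_max = M/(n_e·A·√(4πDt)), where n_e·A is the pore area the mass is dissolved in.
√(4πDt) = √(4π × 0.35 × 2000) = 93.79 m, so C_max = 33/(0.28 × 51 × 93.79) = 0.0246 kg/m³.

0.0246 kg/m³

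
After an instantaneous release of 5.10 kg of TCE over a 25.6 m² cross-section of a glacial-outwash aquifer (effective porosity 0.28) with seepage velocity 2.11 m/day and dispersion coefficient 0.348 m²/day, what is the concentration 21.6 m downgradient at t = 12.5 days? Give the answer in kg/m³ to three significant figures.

0.0260 kg/m³

For an instantaneous plane source, C(x,t) = M/(n_e·A·√(4πDt)) · exp(−(x−vt)²/(4Dt)), with n_e·A the pore (flow) area.
Plume center vt = 2.11 × 12.5 = 26.375 m, so the well at 21.6 m is 4.775 m upgradient of the peak.
√(4πDt) = 7.393 m, giving peak height M/(n_e·A·√(4πDt)) = 5.10/(0.28 × 25.6 × 7.393) = 0.09624 kg/m³.
(x−vt)²/(4Dt) = (-4.775)²/(4 × 0.348 × 12.5) = 1.310; exp(−1.310) = 0.2698.
C = 0.09624 × 0.2698 = 0.0260 kg/m³.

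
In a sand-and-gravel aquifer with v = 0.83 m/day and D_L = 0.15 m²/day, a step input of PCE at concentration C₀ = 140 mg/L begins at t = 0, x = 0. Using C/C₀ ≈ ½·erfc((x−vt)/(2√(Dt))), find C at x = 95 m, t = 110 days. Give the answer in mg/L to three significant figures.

For a continuous step input, C/C₀ ≈ ½·erfc((x−vt)/(2√(Dt))).
vt = 0.83 × 110 = 91.3 m and 2√(Dt) = 2√(0.15 × 110) = 8.124 m.
Argument (x−vt)/(2√(Dt)) = (95 − 91.3)/8.124 = 0.4554; ½·erfc(0.4554) = 0.2598.
C = 140 × 0.2598 = 36.4 mg/L.

36.4 mg/L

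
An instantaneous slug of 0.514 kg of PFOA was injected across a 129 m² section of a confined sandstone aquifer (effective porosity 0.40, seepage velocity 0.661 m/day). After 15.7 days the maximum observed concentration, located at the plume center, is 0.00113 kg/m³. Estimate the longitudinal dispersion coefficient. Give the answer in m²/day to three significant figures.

At the plume center C_max = M/(n_e·A·√(4πDt)), so D = M²/(4πt·(n_e·A·C_max)²).
n_e·A·C_max = 0.40 × 129 × 0.00113 = 0.05831 kg/m.
D = 0.514²/(4π × 15.7 × 0.05831²) = 0.394 m²/day.

0.394 m²/day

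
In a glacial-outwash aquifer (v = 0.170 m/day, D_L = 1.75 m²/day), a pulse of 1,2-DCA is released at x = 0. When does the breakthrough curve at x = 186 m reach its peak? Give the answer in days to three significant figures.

1040 days

For the 1D instantaneous-source solution, setting ∂C/∂t = 0 at fixed x gives v²t² + 2Dt − x² = 0, so t = (√(D² + v²x²) − D)/v².
√(D² + v²x²) = √(1.75² + 0.170² × 186²) = 31.67; v² = 0.0289.
t = (31.67 − 1.75)/0.0289 = 1040 days (vs. the pure-advection estimate x/v = 1090 d).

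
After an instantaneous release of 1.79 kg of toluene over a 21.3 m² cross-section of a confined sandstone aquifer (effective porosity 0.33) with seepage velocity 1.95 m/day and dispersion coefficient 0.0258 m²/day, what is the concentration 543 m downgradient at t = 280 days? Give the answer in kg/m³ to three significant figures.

For an instantaneous plane source, C(x,t) = M/(n_e·A·√(4πDt)) · exp(−(x−vt)²/(4Dt)), with n_e·A the pore (flow) area.
Plume center vt = 1.95 × 280 = 546 m, so the well at 543 m is 3 m upgradient of the peak.
√(4πDt) = 9.528 m, giving peak height M/(n_e·A·√(4πDt)) = 1.79/(0.33 × 21.3 × 9.528) = 0.02673 kg/m³.
(x−vt)²/(4Dt) = (-3)²/(4 × 0.0258 × 280) = 0.3115; exp(−0.3115) = 0.7323.
C = 0.02673 × 0.7323 = 0.0196 kg/m³.

0.0196 kg/m³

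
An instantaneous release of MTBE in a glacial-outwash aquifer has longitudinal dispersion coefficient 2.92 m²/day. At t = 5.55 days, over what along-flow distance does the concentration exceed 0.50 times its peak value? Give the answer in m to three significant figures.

13.4 m

The plume is Gaussian with σ = √(2Dt) = √(2 × 2.92 × 5.55) = 5.693 m.
C/C_peak = exp(−Δx²/(2σ²)) = 0.50 ⇒ Δx = σ·√(−2 ln 0.50) = 5.693 × 1.177 = 6.701 m.
Width = 2Δx = 13.4 m.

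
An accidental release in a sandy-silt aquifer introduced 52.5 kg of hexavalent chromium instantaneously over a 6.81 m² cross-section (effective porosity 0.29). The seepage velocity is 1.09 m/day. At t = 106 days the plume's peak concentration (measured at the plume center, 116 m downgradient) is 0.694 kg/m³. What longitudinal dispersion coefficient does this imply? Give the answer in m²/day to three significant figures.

1.10 m²/day

At the plume center C_max = M/(n_e·A·√(4πDt)), so D = M²/(4πt·(n_e·A·C_max)²).
n_e·A·C_max = 0.29 × 6.81 × 0.694 = 1.371 kg/m.
D = 52.5²/(4π × 106 × 1.371²) = 1.10 m²/day.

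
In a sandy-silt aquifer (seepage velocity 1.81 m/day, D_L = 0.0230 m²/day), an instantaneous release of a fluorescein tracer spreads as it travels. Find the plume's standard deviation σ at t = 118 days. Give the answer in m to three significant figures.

Dispersive spreading gives a Gaussian with σ² = 2Dt; advection only shifts the center.
σ = √(2 × 0.0230 × 118) = 2.33 m.

2.33 m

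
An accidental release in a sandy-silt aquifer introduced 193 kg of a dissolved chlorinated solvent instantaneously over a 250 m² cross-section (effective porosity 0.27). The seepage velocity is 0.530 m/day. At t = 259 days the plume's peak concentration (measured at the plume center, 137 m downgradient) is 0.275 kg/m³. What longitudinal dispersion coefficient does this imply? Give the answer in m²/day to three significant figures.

0.0332 m²/day

At the plume center C_max = M/(n_e·A·√(4πDt)), so D = M²/(4πt·(n_e·A·C_max)²).
n_e·A·C_max = 0.27 × 250 × 0.275 = 18.56 kg/m.
D = 193²/(4π × 259 × 18.56²) = 0.0332 m²/day.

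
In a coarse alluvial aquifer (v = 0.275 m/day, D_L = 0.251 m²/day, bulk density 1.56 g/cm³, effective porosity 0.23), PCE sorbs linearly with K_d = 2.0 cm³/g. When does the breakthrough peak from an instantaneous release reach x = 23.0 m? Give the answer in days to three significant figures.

1170 days

Retardation factor R = 1 + ρ_b·K_d/n = 1 + 1.56 × 2.0/0.23 = 14.57.
Sorption retards both mechanisms: v_R = v/R = 0.01887 m/day, D_R = D/R = 0.01723 m²/day.
Peak time from v_R²t² + 2D_R t − x² = 0: t = (√(D_R² + v_R²x²) − D_R)/v_R².
√(D_R² + v_R²x²) = √(0.01723² + 0.01887² × 23.0²) = 0.4344; v_R² = 0.0003561.
t = (0.4344 − 0.01723)/0.0003561 = 1170 days.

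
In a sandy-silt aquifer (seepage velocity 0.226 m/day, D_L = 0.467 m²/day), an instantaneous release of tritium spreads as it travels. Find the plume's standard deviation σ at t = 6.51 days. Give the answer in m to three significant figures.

2.47 m

Dispersive spreading gives a Gaussian with σ² = 2Dt; advection only shifts the center.
σ = √(2 × 0.467 × 6.51) = 2.47 m.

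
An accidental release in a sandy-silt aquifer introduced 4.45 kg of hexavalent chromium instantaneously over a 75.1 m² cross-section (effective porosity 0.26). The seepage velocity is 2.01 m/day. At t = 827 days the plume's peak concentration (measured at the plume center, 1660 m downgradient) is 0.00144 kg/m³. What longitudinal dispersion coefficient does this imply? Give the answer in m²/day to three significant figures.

2.41 m²/day

At the plume center C_max = M/(n_e·A·√(4πDt)), so D = M²/(4πt·(n_e·A·C_max)²).
n_e·A·C_max = 0.26 × 75.1 × 0.00144 = 0.02812 kg/m.
D = 4.45²/(4π × 827 × 0.02812²) = 2.41 m²/day.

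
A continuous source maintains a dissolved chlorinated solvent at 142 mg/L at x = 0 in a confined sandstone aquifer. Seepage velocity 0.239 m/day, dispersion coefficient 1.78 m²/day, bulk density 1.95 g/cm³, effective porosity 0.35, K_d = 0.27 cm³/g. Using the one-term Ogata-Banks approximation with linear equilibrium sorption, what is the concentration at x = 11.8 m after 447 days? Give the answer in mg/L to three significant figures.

Retardation factor R = 1 + ρ_b·K_d/n = 1 + 1.95 × 0.27/0.35 = 2.504.
Sorption retards both mechanisms: v_R = v/R = 0.09545 m/day, D_R = D/R = 0.7109 m²/day.
v_R·t = 0.09545 × 447 = 42.66615 m; 2√(D_R t) = 35.65 m; argument = (11.8 − 42.66615)/35.65 = -0.8658.
C = C₀ × ½·erfc(-0.8658) = 142 × 0.8896 = 126 mg/L.

126 mg/L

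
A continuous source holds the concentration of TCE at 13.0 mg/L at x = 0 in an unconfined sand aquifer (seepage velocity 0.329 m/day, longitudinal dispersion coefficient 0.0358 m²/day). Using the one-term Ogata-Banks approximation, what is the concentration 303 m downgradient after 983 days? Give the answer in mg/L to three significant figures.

For a continuous step input, C/C₀ ≈ ½·erfc((x−vt)/(2√(Dt))).
vt = 0.329 × 983 = 323.407 m and 2√(Dt) = 2√(0.0358 × 983) = 11.86 m.
Argument (x−vt)/(2√(Dt)) = (303 − 323.407)/11.86 = -1.721; ½·erfc(-1.721) = 0.9925.
C = 13.0 × 0.9925 = 12.9 mg/L.

12.9 mg/L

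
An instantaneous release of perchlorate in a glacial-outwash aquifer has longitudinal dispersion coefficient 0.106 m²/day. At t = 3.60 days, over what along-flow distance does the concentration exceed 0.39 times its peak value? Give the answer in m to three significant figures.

The plume is Gaussian with σ = √(2Dt) = √(2 × 0.106 × 3.60) = 0.8736 m.
C/C_peak = exp(−Δx²/(2σ²)) = 0.39 ⇒ Δx = σ·√(−2 ln 0.39) = 0.8736 × 1.372 = 1.199 m.
Width = 2Δx = 2.40 m.

2.40 m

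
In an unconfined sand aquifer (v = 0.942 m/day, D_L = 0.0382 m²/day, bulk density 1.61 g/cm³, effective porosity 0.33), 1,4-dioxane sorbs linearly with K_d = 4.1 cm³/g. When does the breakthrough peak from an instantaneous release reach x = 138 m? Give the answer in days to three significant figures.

Retardation factor R = 1 + ρ_b·K_d/n = 1 + 1.61 × 4.1/0.33 = 21.00.
Sorption retards both mechanisms: v_R = v/R = 0.04486 m/day, D_R = D/R = 0.001819 m²/day.
Peak time from v_R²t² + 2D_R t − x² = 0: t = (√(D_R² + v_R²x²) − D_R)/v_R².
√(D_R² + v_R²x²) = √(0.001819² + 0.04486² × 138²) = 6.191; v_R² = 0.002012.
t = (6.191 − 0.001819)/0.002012 = 3080 days.

3080 days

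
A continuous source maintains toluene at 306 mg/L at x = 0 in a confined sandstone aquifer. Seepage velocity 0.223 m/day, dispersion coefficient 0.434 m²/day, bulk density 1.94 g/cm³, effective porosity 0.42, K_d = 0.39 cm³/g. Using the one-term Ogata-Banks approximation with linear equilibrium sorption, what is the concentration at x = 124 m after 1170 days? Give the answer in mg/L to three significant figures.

Retardation factor R = 1 + ρ_b·K_d/n = 1 + 1.94 × 0.39/0.42 = 2.801.
Sorption retards both mechanisms: v_R = v/R = 0.07961 m/day, D_R = D/R = 0.1549 m²/day.
v_R·t = 0.07961 × 1170 = 93.1437 m; 2√(D_R t) = 26.92 m; argument = (124 − 93.1437)/26.92 = 1.146.
C = C₀ × ½·erfc(1.146) = 306 × 0.05254 = 16.1 mg/L.

16.1 mg/L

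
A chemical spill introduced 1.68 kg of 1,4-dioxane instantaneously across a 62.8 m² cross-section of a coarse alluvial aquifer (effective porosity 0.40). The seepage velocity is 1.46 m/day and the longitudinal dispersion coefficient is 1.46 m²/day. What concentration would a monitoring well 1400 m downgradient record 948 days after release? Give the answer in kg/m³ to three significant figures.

0.000484 kg/m³

For an instantaneous plane source, C(x,t) = M/(n_e·A·√(4πDt)) · exp(−(x−vt)²/(4Dt)), with n_e·A the pore (flow) area.
Plume center vt = 1.46 × 948 = 1384.08 m, so the well at 1400 m is 15.92 m downgradient of the peak.
√(4πDt) = 131.9 m, giving peak height M/(n_e·A·√(4πDt)) = 1.68/(0.40 × 62.8 × 131.9) = 0.0005070 kg/m³.
(x−vt)²/(4Dt) = (15.92)²/(4 × 1.46 × 948) = 0.04578; exp(−0.04578) = 0.9553.
C = 0.0005070 × 0.9553 = 0.000484 kg/m³.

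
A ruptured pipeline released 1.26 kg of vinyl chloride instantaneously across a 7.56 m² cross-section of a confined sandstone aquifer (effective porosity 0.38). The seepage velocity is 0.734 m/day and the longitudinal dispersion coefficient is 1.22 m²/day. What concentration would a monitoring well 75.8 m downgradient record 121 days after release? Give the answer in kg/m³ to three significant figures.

0.00764 kg/m³

For an instantaneous plane source, C(x,t) = M/(n_e·A·√(4πDt)) · exp(−(x−vt)²/(4Dt)), with n_e·A the pore (flow) area.
Plume center vt = 0.734 × 121 = 88.814 m, so the well at 75.8 m is 13.014 m upgradient of the peak.
√(4πDt) = 43.07 m, giving peak height M/(n_e·A·√(4πDt)) = 1.26/(0.38 × 7.56 × 43.07) = 0.01018 kg/m³.
(x−vt)²/(4Dt) = (-13.014)²/(4 × 1.22 × 121) = 0.2868; exp(−0.2868) = 0.7507.
C = 0.01018 × 0.7507 = 0.00764 kg/m³.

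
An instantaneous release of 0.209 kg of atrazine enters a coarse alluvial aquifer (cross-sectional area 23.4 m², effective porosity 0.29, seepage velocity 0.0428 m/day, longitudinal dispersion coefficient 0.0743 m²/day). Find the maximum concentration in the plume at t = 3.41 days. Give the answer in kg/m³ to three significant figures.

0.0173 kg/m³

The peak of an instantaneous 1D plume sits at x = vt; there the Gaussian factor is 1 and C_max = M/(n_e·A·√(4πDt)), where n_e·A is the pore area the mass is dissolved in.
√(4πDt) = √(4π × 0.0743 × 3.41) = 1.784 m, so C_max = 0.209/(0.29 × 23.4 × 1.784) = 0.0173 kg/m³.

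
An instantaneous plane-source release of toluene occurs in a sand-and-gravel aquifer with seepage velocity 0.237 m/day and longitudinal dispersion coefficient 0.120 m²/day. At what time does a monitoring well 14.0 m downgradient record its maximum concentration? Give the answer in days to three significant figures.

57.0 days

For the 1D instantaneous-source solution, setting ∂C/∂t = 0 at fixed x gives v²t² + 2Dt − x² = 0, so t = (√(D² + v²x²) − D)/v².
√(D² + v²x²) = √(0.120² + 0.237² × 14.0²) = 3.320; v² = 0.056169.
t = (3.320 − 0.120)/0.056169 = 57.0 days (vs. the pure-advection estimate x/v = 59.1 d).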